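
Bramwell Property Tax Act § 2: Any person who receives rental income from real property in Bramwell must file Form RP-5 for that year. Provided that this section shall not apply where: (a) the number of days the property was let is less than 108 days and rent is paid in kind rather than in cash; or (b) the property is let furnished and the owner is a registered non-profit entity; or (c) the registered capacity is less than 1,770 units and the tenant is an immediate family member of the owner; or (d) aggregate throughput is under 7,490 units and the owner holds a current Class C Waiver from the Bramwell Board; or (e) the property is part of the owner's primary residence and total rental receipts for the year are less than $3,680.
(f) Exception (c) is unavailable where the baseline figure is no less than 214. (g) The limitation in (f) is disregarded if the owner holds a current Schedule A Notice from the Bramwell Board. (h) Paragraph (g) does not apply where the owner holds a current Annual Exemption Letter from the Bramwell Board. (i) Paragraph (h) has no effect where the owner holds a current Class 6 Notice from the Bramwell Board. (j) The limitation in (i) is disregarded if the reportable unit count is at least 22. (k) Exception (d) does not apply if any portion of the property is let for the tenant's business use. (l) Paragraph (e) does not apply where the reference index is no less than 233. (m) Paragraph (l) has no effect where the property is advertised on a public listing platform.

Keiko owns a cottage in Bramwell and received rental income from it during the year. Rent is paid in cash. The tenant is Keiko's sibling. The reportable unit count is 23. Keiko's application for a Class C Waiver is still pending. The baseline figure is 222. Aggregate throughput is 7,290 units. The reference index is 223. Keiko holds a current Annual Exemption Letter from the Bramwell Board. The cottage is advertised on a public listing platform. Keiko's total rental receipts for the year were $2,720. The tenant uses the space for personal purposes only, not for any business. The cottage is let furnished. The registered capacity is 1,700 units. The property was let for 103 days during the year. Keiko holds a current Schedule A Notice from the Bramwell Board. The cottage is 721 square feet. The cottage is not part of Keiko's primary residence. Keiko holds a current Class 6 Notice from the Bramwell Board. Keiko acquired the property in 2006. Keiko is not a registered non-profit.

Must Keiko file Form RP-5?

Yes — Keiko must file Form RP-5.

Exception (a) fails — rent is paid in cash.
Exception (b) requires that the owner is a registered non-profit entity; but Keiko is not a registered non-profit, so (b) is unavailable.
Exception (c) is satisfied on its face — the registered capacity is 1,700 units, less than the 1,770 units limit; the tenant is an immediate family member. But applying paragraphs (f)–(j): (f) operates against (c): the baseline figure is 222, meeting the 214 threshold. (g) would limit (f) — a current Schedule A Notice is held — but (h) sets (g) aside: (h) operates against (g): a current Annual Exemption Letter is held. (i) would limit (h) — a current Class 6 Notice is held — but (j) sets (i) aside: (j) operates against (i): the reportable unit count is 23, meeting the 22 threshold. Exception (c) does not apply.
Exception (d) requires that the owner holds a current Class C Waiver from the Bramwell Board; but the Class C Waiver is not current, so (d) is unavailable.
Exception (e) does not apply: the cottage is not part of the primary residence.
Every exception is unavailable, so the rule governs.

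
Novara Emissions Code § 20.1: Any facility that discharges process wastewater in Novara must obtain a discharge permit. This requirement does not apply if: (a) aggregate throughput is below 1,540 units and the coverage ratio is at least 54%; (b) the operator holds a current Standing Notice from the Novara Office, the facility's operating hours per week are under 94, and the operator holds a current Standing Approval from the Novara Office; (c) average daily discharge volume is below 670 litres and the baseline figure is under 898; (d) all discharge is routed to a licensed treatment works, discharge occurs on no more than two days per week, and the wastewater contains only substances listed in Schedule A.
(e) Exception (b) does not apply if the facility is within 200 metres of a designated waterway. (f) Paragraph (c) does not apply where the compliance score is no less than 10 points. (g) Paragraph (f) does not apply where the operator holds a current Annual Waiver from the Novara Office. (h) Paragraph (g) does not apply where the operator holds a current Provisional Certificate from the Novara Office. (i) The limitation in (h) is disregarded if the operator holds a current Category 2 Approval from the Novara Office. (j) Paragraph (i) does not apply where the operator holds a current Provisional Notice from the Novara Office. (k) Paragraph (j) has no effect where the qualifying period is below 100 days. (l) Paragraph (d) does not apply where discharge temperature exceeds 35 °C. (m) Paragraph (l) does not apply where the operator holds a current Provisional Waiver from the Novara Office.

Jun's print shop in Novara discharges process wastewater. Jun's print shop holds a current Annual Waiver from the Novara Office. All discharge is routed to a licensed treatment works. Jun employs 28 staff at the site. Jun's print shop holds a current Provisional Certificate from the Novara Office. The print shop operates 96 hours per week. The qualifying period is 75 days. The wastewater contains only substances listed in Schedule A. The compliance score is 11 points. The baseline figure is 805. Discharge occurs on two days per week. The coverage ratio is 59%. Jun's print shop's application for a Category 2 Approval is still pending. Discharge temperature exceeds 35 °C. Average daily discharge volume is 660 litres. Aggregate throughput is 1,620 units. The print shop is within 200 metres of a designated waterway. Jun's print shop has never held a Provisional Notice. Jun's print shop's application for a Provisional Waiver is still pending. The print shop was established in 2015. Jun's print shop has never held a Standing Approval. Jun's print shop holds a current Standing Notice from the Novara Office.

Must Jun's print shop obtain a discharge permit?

Exception (a) requires that aggregate throughput is below 1,540 units; but aggregate throughput is 1,620 units, not below 1,540 units, so (a) is unavailable.
Exception (b) requires that the facility's operating hours per week are under 94; but the facility's operating hours per week are 96, not under 94, so (b) is unavailable.
All of (c)'s requirements are met (average daily discharge volume is 660 litres, below the 670 litres limit; the baseline figure is 805, under the 898 limit). However, paragraphs (f)–(k) must be considered: (f) operates against (c): the compliance score is 11 points, meeting the 10 points threshold. (g) would limit (f) — a current Annual Waiver is held — but (h) sets (g) aside: (h) is triggered — a current Provisional Certificate is held. (i), which would lift (h), does not operate here — no current Category 2 Approval is held. (c) is therefore removed.
Exception (d)'s conditions are all satisfied: discharge is routed to a licensed treatment works; discharge occurs on no more than two days per week; the wastewater is Schedule-A-only. But: (l) operates against (d): discharge temperature exceeds 35 °C. (m), which would lift (l), does not operate here — there is no Provisional Waiver in force. Exception (d) does not apply.
Every exception is unavailable, so the rule governs.

Yes — Jun's print shop must obtain a discharge permit.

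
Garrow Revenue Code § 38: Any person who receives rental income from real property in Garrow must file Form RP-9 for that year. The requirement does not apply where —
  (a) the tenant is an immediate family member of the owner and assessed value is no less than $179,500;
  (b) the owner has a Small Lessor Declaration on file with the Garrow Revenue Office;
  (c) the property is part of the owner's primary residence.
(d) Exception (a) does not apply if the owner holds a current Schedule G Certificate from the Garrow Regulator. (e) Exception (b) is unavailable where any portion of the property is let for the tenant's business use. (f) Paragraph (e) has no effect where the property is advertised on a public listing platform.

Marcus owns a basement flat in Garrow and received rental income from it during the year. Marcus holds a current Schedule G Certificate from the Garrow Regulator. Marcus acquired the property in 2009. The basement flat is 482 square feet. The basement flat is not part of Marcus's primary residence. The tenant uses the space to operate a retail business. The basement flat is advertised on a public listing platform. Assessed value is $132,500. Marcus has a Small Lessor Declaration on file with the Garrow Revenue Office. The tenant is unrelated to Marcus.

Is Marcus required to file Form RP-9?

No — exception (b) applies; Marcus is not required to file Form RP-9.

Exception (a) does not apply: the tenant is unrelated to the owner.
All of (b)'s requirements are met (a Small Lessor Declaration is on file). Applying paragraphs (e)–(f): (e) operates (the space is let for business use), but is set aside by (f): (f) operates against (e): the property is publicly advertised. Exception (b) stands.
Exception (c) requires that the property is part of the owner's primary residence; but the basement flat is not part of the primary residence, so (c) is unavailable.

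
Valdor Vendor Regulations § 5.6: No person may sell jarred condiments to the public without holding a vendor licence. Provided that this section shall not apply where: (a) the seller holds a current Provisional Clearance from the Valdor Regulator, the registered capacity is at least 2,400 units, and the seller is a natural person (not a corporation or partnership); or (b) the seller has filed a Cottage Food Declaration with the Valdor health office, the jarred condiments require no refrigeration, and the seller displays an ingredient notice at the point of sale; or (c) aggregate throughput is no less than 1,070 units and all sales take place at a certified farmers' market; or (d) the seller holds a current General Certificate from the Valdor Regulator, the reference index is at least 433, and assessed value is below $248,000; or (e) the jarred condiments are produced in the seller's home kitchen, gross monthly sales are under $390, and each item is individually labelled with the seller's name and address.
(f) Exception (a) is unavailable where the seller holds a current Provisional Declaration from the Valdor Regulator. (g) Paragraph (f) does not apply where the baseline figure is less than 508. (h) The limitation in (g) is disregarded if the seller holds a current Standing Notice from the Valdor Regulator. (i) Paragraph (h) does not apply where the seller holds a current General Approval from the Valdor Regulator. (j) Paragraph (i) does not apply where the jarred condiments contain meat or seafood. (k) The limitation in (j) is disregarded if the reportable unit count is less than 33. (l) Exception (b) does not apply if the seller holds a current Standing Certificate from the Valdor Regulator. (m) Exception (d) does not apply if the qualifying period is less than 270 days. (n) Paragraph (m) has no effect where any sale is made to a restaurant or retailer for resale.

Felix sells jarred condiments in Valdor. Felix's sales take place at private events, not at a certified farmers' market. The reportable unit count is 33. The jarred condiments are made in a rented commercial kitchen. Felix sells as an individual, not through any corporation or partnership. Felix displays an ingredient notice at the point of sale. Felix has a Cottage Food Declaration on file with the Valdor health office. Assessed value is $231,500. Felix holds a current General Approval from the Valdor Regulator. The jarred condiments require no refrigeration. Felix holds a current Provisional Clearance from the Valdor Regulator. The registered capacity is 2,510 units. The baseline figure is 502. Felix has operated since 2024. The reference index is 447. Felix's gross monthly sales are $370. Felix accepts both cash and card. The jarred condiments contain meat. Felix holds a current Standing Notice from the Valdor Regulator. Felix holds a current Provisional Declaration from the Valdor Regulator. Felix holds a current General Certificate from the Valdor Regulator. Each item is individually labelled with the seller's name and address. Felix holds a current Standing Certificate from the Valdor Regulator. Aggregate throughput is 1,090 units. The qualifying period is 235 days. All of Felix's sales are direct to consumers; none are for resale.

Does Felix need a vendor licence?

Yes — Felix must hold a vendor licence.

Exception (a) is satisfied on its face — a current Provisional Clearance is held; the registered capacity is 2,510 units, meeting the 2,400 units threshold; the seller is a natural person. Turning to paragraphs (f)–(k): (f) operates — a current Provisional Declaration is held. (g) is engaged (the baseline figure is 502, less than the 508 limit), but is displaced by (h): (h) is engaged — a current Standing Notice is held. (i) would limit (h) — a current General Approval is held — but (j) sets (i) aside: (j) operates against (i): the jarred condiments contain meat. (k), which would lift (j), does not operate here — the reportable unit count is 33, not less than 33. Exception (a) does not apply.
Exception (b)'s conditions are all satisfied: a Cottage Food Declaration is on file; the jarred condiments are shelf-stable; an ingredient notice is displayed. But: (l) operates against (b): a current Standing Certificate is held. So (b) is unavailable.
Exception (c) requires that all sales take place at a certified farmers' market; but sales are at private events, not a certified farmers' market, so (c) is unavailable.
Exception (d): a current General Certificate is held; the reference index is 447, meeting the 433 threshold; assessed value is $231,500, below the $248,000 limit — every condition holds. But applying paragraphs (m)–(n): (m) operates against (d): the qualifying period is 235 days, less than the 270 days limit. (n), which would lift (m), does not operate here — no sales are for resale. Exception (d) does not apply.
Exception (e) fails — the jarred condiments are made in a commercial kitchen, not a home kitchen.
No exception applies. The general rule governs.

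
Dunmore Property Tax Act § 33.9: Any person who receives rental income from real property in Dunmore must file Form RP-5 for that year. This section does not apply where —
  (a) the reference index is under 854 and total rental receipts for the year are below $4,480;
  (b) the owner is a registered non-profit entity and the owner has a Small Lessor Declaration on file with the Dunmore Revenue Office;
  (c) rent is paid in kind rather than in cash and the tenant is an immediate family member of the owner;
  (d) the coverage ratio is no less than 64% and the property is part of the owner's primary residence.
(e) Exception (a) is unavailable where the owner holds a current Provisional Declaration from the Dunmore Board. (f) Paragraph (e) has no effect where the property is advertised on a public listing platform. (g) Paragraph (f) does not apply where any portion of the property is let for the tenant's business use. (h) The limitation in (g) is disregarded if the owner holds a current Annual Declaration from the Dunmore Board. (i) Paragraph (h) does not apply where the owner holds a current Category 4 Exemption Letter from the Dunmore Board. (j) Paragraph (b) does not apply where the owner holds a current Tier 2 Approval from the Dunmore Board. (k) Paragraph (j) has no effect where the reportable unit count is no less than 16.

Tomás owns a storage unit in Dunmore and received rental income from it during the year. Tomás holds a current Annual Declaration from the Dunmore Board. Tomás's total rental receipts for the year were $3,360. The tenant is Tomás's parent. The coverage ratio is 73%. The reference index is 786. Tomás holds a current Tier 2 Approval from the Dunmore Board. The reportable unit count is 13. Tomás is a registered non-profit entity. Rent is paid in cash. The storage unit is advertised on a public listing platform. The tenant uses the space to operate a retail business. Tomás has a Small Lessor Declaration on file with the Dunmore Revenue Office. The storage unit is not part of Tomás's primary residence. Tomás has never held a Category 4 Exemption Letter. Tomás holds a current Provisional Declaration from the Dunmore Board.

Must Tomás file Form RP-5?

No — exception (a) applies; Tomás is not required to file Form RP-5.

Exception (a)'s conditions are all satisfied: the reference index is 786, under the 854 limit; total rental receipts for the year are $3,360, below the $4,480 limit. Under paragraphs (e)–(i): (e) applies (a current Provisional Declaration is held), but yields to (f): (f) applies — the property is publicly advertised. (g) is engaged (the space is let for business use), but is overridden by (h): (h) applies — a current Annual Declaration is held. (i) does not operate here (no current Category 4 Exemption Letter is held), so (h) stands. (a) remains available.
Exception (b)'s conditions are all satisfied: Tomás is a registered non-profit; a Small Lessor Declaration is on file. However, paragraphs (j)–(k) must be considered: (j) operates against (b): a current Tier 2 Approval is held. (k) is inapplicable (the reportable unit count is 13, short of 16), so (j) stands. (b) is therefore removed.
Exception (c) fails — rent is paid in cash.
Exception (d) does not apply: the storage unit is not part of the primary residence.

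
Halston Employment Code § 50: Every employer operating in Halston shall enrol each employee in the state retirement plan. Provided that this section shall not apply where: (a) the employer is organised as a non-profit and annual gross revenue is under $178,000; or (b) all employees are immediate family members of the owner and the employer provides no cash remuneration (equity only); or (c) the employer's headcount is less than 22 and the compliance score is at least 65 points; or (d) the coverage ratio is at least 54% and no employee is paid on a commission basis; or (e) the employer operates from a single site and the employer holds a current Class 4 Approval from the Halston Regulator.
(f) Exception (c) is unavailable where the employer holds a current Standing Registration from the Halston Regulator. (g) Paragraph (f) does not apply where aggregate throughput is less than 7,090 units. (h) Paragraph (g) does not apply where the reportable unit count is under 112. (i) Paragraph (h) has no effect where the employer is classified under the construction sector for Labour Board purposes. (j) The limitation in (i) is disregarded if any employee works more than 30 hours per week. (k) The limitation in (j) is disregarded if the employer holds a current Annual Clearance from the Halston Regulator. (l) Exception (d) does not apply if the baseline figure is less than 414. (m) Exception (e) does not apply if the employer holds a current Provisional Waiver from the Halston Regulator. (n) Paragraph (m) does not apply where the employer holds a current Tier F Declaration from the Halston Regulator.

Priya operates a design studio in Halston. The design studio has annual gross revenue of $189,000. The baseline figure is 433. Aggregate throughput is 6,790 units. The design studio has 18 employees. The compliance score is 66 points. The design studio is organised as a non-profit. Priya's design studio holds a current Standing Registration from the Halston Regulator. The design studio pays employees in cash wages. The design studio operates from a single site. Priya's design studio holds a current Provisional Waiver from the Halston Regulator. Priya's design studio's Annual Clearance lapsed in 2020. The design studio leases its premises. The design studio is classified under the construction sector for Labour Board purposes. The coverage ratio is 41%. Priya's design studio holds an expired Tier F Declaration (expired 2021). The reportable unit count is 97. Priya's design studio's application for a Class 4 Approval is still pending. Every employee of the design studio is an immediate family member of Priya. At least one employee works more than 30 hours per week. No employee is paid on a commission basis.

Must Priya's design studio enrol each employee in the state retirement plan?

Exception (a) requires that annual gross revenue is under $178,000; but annual gross revenue is $189,000, not under $178,000, so (a) is unavailable.
Exception (b) requires that the employer provides no cash remuneration (equity only); but employees are paid cash wages, so (b) is unavailable.
All of (c)'s requirements are met (the employer's headcount is 18, less than the 22 limit; the compliance score is 66 points, meeting the 65 points threshold). But applying paragraphs (f)–(k): (f) applies — a current Standing Registration is held. (g) would limit (f) — aggregate throughput is 6,790 units, less than the 7,090 units limit — but (h) sets (g) aside: (h) operates against (g): the reportable unit count is 97, under the 112 limit. (i) operates (the design studio is classified under the construction sector), but yields to (j): (j) operates against (i): at least one employee exceeds 30 hours/week. (k), which would lift (j), is inapplicable — no current Annual Clearance is held. So (c) is unavailable.
Exception (d) does not apply: the coverage ratio is 41%, short of 54%.
Exception (e) does not apply: there is no Class 4 Approval in force.
No exception applies. The general rule governs.

Yes — Priya's design studio must enrol each employee in the state retirement plan.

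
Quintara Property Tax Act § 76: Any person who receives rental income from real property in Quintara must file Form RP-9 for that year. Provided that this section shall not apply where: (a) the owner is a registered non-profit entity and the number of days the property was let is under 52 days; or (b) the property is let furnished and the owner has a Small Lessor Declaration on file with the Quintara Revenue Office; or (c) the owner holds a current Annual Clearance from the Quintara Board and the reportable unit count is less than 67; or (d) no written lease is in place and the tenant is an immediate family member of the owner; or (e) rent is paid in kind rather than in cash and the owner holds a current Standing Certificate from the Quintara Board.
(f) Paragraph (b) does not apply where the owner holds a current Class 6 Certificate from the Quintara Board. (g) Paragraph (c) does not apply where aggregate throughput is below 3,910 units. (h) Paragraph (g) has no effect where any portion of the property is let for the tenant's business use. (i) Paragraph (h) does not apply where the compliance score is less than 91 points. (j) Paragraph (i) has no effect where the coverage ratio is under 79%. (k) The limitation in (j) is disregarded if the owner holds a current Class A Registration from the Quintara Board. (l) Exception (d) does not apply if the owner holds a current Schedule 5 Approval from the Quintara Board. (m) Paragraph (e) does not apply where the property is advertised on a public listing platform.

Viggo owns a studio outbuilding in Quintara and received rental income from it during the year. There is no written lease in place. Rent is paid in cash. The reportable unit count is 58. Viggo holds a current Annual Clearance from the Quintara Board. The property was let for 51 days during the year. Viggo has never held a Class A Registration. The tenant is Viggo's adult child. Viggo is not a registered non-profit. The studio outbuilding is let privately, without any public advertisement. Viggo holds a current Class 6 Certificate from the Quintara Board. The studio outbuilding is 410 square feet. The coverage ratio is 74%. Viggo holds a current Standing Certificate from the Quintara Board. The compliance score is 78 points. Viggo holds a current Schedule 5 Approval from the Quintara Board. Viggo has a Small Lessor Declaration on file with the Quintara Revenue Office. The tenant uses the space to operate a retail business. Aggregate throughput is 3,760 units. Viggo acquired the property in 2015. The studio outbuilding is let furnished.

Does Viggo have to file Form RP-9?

Exception (a) fails — Viggo is not a registered non-profit.
Exception (b) is satisfied on its face — the property is let furnished; a Small Lessor Declaration is on file. However, paragraph (f) must be considered: (f) operates against (b): a current Class 6 Certificate is held. (b) is therefore removed.
Exception (c): a current Annual Clearance is held; the reportable unit count is 58, less than the 67 limit — every condition holds. Under paragraphs (g)–(k): (g) would limit (c) — aggregate throughput is 3,760 units, below the 3,910 units limit — but (h) sets (g) aside: (h) operates — the space is let for business use. (i) operates (the compliance score is 78 points, less than the 91 points limit), but is set aside by (j): (j) operates against (i): the coverage ratio is 74%, under the 79% limit. (k), which would lift (j), is not engaged — there is no Class A Registration in force. Exception (c) stands.
Exception (d): there is no written lease; the tenant is an immediate family member — every condition holds. However, paragraph (l) must be considered: (l) operates against (d): a current Schedule 5 Approval is held. Exception (d) does not apply.
Exception (e) fails — rent is paid in cash.

No — exception (c) applies; Viggo is not required to file Form RP-9.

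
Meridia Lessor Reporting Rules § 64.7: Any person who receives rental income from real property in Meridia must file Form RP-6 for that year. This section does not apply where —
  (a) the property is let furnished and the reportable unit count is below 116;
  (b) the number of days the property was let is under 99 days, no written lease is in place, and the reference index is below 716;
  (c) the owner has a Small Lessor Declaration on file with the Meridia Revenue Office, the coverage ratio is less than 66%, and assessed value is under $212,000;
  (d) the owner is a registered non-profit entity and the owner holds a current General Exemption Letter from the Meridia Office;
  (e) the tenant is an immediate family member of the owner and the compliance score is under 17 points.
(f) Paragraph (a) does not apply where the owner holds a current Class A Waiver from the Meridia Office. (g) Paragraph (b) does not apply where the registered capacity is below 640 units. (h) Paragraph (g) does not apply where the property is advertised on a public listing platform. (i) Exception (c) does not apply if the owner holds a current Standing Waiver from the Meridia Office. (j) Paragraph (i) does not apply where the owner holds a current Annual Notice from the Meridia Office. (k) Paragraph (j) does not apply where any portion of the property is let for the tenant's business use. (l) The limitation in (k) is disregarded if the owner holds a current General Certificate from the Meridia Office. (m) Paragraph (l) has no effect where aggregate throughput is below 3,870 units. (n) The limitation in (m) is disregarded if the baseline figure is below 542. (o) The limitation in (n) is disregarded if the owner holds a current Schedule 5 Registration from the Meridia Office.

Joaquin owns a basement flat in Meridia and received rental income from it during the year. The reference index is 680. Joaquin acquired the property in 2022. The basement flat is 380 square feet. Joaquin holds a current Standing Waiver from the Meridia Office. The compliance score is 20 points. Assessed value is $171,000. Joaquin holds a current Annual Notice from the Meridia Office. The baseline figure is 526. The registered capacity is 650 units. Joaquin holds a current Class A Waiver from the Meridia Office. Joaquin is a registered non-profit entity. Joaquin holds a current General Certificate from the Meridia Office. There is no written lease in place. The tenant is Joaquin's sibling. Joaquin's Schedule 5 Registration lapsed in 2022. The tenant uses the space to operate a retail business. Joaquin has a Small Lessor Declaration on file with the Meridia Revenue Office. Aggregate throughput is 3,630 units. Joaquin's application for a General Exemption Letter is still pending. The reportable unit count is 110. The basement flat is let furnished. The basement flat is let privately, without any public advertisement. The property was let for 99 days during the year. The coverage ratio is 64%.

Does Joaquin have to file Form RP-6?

No — exception (c) applies; Joaquin is not required to file Form RP-6.

All of (a)'s requirements are met (the property is let furnished; the reportable unit count is 110, below the 116 limit). However, paragraph (f) must be considered: (f) is triggered — a current Class A Waiver is held. Exception (a) does not apply.
Exception (b) fails — the number of days the property was let is 99 days, not under 99 days.
All of (c)'s requirements are met (a Small Lessor Declaration is on file; the coverage ratio is 64%, less than the 66% limit; assessed value is $171,000, under the $212,000 limit). Under paragraphs (i)–(o): (i) would limit (c) — a current Standing Waiver is held — but (j) sets (i) aside: (j) operates against (i): a current Annual Notice is held. (k) operates (the space is let for business use), but is itself disapplied by (l): (l) operates against (k): a current General Certificate is held. (m) operates (aggregate throughput is 3,630 units, below the 3,870 units limit), but is displaced by (n): (n) operates against (m): the baseline figure is 526, below the 542 limit. (o), which would lift (n), is inapplicable — no current Schedule 5 Registration is held. Exception (c) stands.
Exception (d) does not apply: no current General Exemption Letter is held.
Exception (e) fails — the compliance score is 20 points, not under 17 points.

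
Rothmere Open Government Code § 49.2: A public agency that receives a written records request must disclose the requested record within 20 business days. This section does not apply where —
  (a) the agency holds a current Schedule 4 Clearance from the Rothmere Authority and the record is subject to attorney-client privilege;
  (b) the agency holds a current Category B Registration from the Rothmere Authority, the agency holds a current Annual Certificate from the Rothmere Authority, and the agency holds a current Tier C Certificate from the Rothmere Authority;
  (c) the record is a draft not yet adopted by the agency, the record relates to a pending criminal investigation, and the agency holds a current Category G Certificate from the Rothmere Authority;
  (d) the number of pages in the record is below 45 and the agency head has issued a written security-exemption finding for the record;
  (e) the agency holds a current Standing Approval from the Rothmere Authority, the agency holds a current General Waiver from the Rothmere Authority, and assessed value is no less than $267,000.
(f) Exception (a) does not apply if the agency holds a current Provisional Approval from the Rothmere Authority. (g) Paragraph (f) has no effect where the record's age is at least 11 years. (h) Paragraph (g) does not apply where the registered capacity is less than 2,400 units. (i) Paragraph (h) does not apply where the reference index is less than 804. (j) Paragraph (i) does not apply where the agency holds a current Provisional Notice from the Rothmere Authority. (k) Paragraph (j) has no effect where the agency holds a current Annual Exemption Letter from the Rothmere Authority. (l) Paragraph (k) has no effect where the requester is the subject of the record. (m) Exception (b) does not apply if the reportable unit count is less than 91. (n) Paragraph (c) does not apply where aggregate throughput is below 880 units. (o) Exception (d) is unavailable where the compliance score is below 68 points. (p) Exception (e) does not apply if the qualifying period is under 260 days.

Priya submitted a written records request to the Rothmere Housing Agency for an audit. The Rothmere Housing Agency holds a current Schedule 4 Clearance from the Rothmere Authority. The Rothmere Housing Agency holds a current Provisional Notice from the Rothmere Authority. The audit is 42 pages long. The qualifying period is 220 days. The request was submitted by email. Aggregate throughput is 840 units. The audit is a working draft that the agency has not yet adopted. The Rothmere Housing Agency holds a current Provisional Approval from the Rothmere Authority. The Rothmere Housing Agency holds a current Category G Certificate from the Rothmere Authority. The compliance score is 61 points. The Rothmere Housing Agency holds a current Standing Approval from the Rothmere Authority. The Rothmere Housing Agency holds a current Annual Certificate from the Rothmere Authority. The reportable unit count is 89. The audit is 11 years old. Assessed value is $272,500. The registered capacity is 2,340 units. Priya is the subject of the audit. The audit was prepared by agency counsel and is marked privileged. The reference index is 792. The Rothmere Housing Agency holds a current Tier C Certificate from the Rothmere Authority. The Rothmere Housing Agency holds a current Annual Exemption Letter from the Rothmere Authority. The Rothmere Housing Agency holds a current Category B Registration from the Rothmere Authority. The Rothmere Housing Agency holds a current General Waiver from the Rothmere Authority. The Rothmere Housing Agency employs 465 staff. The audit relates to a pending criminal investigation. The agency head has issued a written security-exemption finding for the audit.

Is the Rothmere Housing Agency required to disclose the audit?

Yes — the Rothmere Housing Agency must disclose the audit.

Exception (a) is satisfied on its face — a current Schedule 4 Clearance is held; the audit is privileged. However, paragraphs (f)–(l) must be considered: (f) operates against (a): a current Provisional Approval is held. (g) is engaged (the record's age is 11 years, meeting the 11 years threshold), but yields to (h): (h) operates against (g): the registered capacity is 2,340 units, less than the 2,400 units limit. (i) applies (the reference index is 792, less than the 804 limit), but is overridden by (j): (j) applies — a current Provisional Notice is held. (k) would limit (j) — a current Annual Exemption Letter is held — but (l) sets (k) aside: (l) is triggered — Priya is the subject of the audit. (a) is therefore removed.
Exception (b)'s conditions are all satisfied: a current Category B Registration is held; a current Annual Certificate is held; a current Tier C Certificate is held. However, paragraph (m) must be considered: (m) operates against (b): the reportable unit count is 89, less than the 91 limit. So (b) is unavailable.
Exception (c): the audit is an unadopted draft; the audit relates to a pending investigation; a current Category G Certificate is held — every condition holds. But: (n) is triggered — aggregate throughput is 840 units, below the 880 units limit. Exception (c) does not apply.
Exception (d): the number of pages in the record is 42, below the 45 limit; a written security-exemption finding has been issued — every condition holds. But: (o) applies — the compliance score is 61 points, below the 68 points limit. So (d) is unavailable.
All of (e)'s requirements are met (a current Standing Approval is held; a current General Waiver is held; assessed value is $272,500, meeting the $267,000 threshold). However, paragraph (p) must be considered: (p) applies — the qualifying period is 220 days, under the 260 days limit. So (e) is unavailable.
No exception applies. The general rule governs.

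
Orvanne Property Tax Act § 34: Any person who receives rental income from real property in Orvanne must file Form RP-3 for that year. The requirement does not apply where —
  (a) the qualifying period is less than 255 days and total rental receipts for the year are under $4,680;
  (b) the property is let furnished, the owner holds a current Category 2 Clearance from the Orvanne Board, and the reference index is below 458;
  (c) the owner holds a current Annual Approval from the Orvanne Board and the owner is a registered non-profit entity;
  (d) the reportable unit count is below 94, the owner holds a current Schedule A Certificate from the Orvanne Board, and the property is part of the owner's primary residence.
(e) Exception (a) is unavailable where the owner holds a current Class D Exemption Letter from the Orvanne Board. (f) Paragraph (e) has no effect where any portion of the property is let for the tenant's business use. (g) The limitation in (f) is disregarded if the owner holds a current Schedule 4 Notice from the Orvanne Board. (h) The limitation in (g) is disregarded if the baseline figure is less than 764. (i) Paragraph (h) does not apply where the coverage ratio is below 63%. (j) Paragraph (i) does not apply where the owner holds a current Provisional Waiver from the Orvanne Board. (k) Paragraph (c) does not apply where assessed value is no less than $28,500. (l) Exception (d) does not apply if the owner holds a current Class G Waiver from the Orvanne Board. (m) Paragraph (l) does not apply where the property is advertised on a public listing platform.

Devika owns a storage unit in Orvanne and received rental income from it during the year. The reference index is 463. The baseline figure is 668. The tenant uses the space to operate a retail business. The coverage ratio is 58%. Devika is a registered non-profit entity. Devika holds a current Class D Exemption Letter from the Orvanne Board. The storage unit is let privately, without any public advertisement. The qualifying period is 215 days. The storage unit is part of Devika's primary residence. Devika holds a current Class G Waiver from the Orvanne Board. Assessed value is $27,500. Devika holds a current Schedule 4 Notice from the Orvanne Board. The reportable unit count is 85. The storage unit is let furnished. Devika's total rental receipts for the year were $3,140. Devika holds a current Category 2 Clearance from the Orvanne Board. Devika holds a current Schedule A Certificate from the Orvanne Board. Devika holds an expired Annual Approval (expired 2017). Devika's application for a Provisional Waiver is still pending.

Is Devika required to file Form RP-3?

Yes — Devika must file Form RP-3.

Exception (a) is satisfied on its face — the qualifying period is 215 days, less than the 255 days limit; total rental receipts for the year are $3,140, under the $4,680 limit. Turning to paragraphs (e)–(j): (e) is engaged — a current Class D Exemption Letter is held. (f) is engaged (the space is let for business use), but is set aside by (g): (g) applies — a current Schedule 4 Notice is held. (h) would limit (g) — the baseline figure is 668, less than the 764 limit — but (i) sets (h) aside: (i) operates — the coverage ratio is 58%, below the 63% limit. (j) is not triggered (there is no Provisional Waiver in force), so (i) stands. So (a) is unavailable.
Exception (b) requires that the reference index is below 458; but the reference index is 463, not below 458, so (b) is unavailable.
Exception (c) fails — the Annual Approval is not current.
All of (d)'s requirements are met (the reportable unit count is 85, below the 94 limit; a current Schedule A Certificate is held; the storage unit is part of the primary residence). But applying paragraphs (l)–(m): (l) operates against (d): a current Class G Waiver is held. (m), which would lift (l), is inapplicable — the property is let privately without advertisement. Exception (d) does not apply.
Every exception is unavailable, so the rule governs.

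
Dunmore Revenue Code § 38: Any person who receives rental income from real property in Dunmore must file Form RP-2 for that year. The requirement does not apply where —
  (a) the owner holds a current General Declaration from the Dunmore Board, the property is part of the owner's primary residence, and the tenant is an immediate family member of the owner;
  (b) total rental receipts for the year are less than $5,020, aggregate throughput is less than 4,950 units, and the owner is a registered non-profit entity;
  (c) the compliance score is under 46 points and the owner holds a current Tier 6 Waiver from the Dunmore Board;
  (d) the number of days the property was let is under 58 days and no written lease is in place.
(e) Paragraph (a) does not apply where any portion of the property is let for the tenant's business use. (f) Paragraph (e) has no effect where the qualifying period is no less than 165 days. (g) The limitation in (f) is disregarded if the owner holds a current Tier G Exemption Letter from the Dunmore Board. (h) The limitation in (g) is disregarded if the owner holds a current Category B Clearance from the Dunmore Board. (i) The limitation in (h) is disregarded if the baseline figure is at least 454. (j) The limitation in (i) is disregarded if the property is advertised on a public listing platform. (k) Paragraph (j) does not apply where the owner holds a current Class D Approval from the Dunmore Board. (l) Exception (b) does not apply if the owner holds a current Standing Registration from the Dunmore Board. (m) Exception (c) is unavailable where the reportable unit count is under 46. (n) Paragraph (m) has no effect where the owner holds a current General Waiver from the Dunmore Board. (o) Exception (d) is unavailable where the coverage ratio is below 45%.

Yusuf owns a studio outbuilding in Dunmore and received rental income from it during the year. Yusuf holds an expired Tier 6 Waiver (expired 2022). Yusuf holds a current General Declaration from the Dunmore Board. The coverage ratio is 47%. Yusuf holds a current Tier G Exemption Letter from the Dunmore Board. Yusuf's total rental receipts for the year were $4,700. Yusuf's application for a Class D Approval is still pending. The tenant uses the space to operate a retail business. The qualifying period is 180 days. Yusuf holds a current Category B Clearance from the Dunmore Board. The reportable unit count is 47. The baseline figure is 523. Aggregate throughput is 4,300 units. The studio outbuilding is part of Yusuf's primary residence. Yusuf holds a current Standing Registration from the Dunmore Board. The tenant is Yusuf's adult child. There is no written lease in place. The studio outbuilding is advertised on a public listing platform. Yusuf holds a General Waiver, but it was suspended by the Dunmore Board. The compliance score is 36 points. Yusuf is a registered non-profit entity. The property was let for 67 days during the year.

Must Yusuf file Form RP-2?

Exception (a) is satisfied on its face — a current General Declaration is held; the studio outbuilding is part of the primary residence; the tenant is an immediate family member. Considering the limiting provisions: (e) is triggered (the space is let for business use), but yields to (f): (f) operates — the qualifying period is 180 days, meeting the 165 days threshold. (g) is triggered (a current Tier G Exemption Letter is held), but is itself disapplied by (h): (h) operates against (g): a current Category B Clearance is held. (i) would limit (h) — the baseline figure is 523, meeting the 454 threshold — but (j) sets (i) aside: (j) is triggered — the property is publicly advertised. (k) is inapplicable (the Class D Approval is not current), so (j) stands. So (a) applies.
Exception (b) is satisfied on its face — total rental receipts for the year are $4,700, less than the $5,020 limit; aggregate throughput is 4,300 units, less than the 4,950 units limit; Yusuf is a registered non-profit. But: (l) is engaged — a current Standing Registration is held. (b) is therefore removed.
Exception (c) does not apply: the Tier 6 Waiver is not current.
Exception (d) does not apply: the number of days the property was let is 67 days, not under 58 days.

No — exception (a) applies; Yusuf is not required to file Form RP-2.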